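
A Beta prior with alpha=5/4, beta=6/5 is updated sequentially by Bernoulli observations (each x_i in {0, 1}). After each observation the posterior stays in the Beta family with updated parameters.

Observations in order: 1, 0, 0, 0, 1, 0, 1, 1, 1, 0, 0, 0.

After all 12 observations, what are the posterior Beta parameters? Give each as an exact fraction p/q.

alpha=25/4, beta=41/5

obs 1: x=1 → posterior Beta(9/4, 6/5)
obs 2: x=0 → posterior Beta(9/4, 11/5)
obs 3: x=0 → posterior Beta(9/4, 16/5)
obs 4: x=0 → posterior Beta(9/4, 21/5)
obs 5: x=1 → posterior Beta(13/4, 21/5)
obs 6: x=0 → posterior Beta(13/4, 26/5)
obs 7: x=1 → posterior Beta(17/4, 26/5)
obs 8: x=1 → posterior Beta(21/4, 26/5)
obs 9: x=1 → posterior Beta(25/4, 26/5)
obs 10: x=0 → posterior Beta(25/4, 31/5)
obs 11: x=0 → posterior Beta(25/4, 36/5)
obs 12: x=0 → posterior Beta(25/4, 41/5)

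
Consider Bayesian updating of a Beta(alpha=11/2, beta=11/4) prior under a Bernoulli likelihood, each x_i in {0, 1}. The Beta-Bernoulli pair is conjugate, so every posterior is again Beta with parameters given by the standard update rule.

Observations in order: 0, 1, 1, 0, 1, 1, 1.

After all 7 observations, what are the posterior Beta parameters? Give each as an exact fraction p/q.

obs 1: x=0 → posterior Beta(11/2, 15/4)
obs 2: x=1 → posterior Beta(13/2, 15/4)
obs 3: x=1 → posterior Beta(15/2, 15/4)
obs 4: x=0 → posterior Beta(15/2, 19/4)
obs 5: x=1 → posterior Beta(17/2, 19/4)
obs 6: x=1 → posterior Beta(19/2, 19/4)
obs 7: x=1 → posterior Beta(21/2, 19/4)

alpha=21/2, beta=19/4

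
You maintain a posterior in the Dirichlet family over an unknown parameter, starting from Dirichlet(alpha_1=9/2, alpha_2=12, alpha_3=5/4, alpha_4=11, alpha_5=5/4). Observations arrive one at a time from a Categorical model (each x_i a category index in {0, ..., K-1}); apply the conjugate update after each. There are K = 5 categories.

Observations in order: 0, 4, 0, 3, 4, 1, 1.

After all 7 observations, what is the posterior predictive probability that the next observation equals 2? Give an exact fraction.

obs 1: x=0 → posterior Dirichlet(11/2, 12, 5/4, 11, 5/4)
obs 2: x=4 → posterior Dirichlet(11/2, 12, 5/4, 11, 9/4)
obs 3: x=0 → posterior Dirichlet(13/2, 12, 5/4, 11, 9/4)
obs 4: x=3 → posterior Dirichlet(13/2, 12, 5/4, 12, 9/4)
obs 5: x=4 → posterior Dirichlet(13/2, 12, 5/4, 12, 13/4)
obs 6: x=1 → posterior Dirichlet(13/2, 13, 5/4, 12, 13/4)
obs 7: x=1 → posterior Dirichlet(13/2, 14, 5/4, 12, 13/4)

5/148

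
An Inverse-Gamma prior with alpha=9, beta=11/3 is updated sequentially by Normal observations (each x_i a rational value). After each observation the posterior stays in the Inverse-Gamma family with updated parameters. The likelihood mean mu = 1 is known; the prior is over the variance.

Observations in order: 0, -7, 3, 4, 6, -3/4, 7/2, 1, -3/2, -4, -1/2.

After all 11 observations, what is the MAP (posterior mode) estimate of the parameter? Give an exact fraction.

7351/1488

obs 1: x=0 → posterior Inverse-Gamma(19/2, 25/6)
obs 2: x=-7 → posterior Inverse-Gamma(10, 217/6)
obs 3: x=3 → posterior Inverse-Gamma(21/2, 229/6)
obs 4: x=4 → posterior Inverse-Gamma(11, 128/3)
obs 5: x=6 → posterior Inverse-Gamma(23/2, 331/6)
obs 6: x=-3/4 → posterior Inverse-Gamma(12, 5443/96)
obs 7: x=7/2 → posterior Inverse-Gamma(25/2, 5743/96)
obs 8: x=1 → posterior Inverse-Gamma(13, 5743/96)
obs 9: x=-3/2 → posterior Inverse-Gamma(27/2, 6043/96)
obs 10: x=-4 → posterior Inverse-Gamma(14, 7243/96)
obs 11: x=-1/2 → posterior Inverse-Gamma(29/2, 7351/96)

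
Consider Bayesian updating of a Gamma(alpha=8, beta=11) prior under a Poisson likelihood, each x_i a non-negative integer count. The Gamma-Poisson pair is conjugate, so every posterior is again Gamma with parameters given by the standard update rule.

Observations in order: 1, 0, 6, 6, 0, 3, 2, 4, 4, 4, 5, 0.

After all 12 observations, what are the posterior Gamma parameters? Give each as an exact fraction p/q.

alpha=43, beta=23

obs 1: x=1 → posterior Gamma(9, 12)
obs 2: x=0 → posterior Gamma(9, 13)
obs 3: x=6 → posterior Gamma(15, 14)
obs 4: x=6 → posterior Gamma(21, 15)
obs 5: x=0 → posterior Gamma(21, 16)
obs 6: x=3 → posterior Gamma(24, 17)
obs 7: x=2 → posterior Gamma(26, 18)
obs 8: x=4 → posterior Gamma(30, 19)
obs 9: x=4 → posterior Gamma(34, 20)
obs 10: x=4 → posterior Gamma(38, 21)
obs 11: x=5 → posterior Gamma(43, 22)
obs 12: x=0 → posterior Gamma(43, 23)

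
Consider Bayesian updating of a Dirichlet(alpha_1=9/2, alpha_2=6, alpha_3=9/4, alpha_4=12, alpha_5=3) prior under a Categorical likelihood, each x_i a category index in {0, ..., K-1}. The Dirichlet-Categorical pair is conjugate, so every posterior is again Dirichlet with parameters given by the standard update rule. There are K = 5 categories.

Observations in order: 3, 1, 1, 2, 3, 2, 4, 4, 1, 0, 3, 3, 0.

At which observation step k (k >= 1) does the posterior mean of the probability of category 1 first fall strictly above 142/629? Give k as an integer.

k = 2

obs 1: x=3 → posterior Dirichlet(9/2, 6, 9/4, 13, 3)
obs 2: x=1 → posterior Dirichlet(9/2, 7, 9/4, 13, 3)
obs 3: x=1 → posterior Dirichlet(9/2, 8, 9/4, 13, 3)
obs 4: x=2 → posterior Dirichlet(9/2, 8, 13/4, 13, 3)
obs 5: x=3 → posterior Dirichlet(9/2, 8, 13/4, 14, 3)
obs 6: x=2 → posterior Dirichlet(9/2, 8, 17/4, 14, 3)
obs 7: x=4 → posterior Dirichlet(9/2, 8, 17/4, 14, 4)
obs 8: x=4 → posterior Dirichlet(9/2, 8, 17/4, 14, 5)
obs 9: x=1 → posterior Dirichlet(9/2, 9, 17/4, 14, 5)
obs 10: x=0 → posterior Dirichlet(11/2, 9, 17/4, 14, 5)
obs 11: x=3 → posterior Dirichlet(11/2, 9, 17/4, 15, 5)
obs 12: x=3 → posterior Dirichlet(11/2, 9, 17/4, 16, 5)
obs 13: x=0 → posterior Dirichlet(13/2, 9, 17/4, 16, 5)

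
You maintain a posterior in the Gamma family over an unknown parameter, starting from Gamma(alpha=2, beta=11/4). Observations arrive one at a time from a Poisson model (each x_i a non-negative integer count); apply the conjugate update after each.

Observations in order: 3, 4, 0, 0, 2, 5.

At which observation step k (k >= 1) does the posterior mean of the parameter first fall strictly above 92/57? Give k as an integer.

obs 1: x=3 → posterior Gamma(5, 15/4)
obs 2: x=4 → posterior Gamma(9, 19/4)
obs 3: x=0 → posterior Gamma(9, 23/4)
obs 4: x=0 → posterior Gamma(9, 27/4)
obs 5: x=2 → posterior Gamma(11, 31/4)
obs 6: x=5 → posterior Gamma(16, 35/4)

k = 2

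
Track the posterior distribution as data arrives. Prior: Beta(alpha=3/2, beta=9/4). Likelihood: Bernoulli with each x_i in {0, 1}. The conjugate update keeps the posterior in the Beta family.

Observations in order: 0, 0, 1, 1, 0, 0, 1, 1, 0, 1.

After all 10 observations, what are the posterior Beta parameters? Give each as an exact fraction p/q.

obs 1: x=0 → posterior Beta(3/2, 13/4)
obs 2: x=0 → posterior Beta(3/2, 17/4)
obs 3: x=1 → posterior Beta(5/2, 17/4)
obs 4: x=1 → posterior Beta(7/2, 17/4)
obs 5: x=0 → posterior Beta(7/2, 21/4)
obs 6: x=0 → posterior Beta(7/2, 25/4)
obs 7: x=1 → posterior Beta(9/2, 25/4)
obs 8: x=1 → posterior Beta(11/2, 25/4)
obs 9: x=0 → posterior Beta(11/2, 29/4)
obs 10: x=1 → posterior Beta(13/2, 29/4)

alpha=13/2, beta=29/4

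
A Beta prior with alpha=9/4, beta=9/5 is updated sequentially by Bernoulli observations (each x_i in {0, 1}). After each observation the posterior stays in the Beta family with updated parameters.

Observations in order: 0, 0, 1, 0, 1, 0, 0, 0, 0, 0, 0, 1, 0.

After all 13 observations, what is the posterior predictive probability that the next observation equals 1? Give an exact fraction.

obs 1: x=0 → posterior Beta(9/4, 14/5)
obs 2: x=0 → posterior Beta(9/4, 19/5)
obs 3: x=1 → posterior Beta(13/4, 19/5)
obs 4: x=0 → posterior Beta(13/4, 24/5)
obs 5: x=1 → posterior Beta(17/4, 24/5)
obs 6: x=0 → posterior Beta(17/4, 29/5)
obs 7: x=0 → posterior Beta(17/4, 34/5)
obs 8: x=0 → posterior Beta(17/4, 39/5)
obs 9: x=0 → posterior Beta(17/4, 44/5)
obs 10: x=0 → posterior Beta(17/4, 49/5)
obs 11: x=0 → posterior Beta(17/4, 54/5)
obs 12: x=1 → posterior Beta(21/4, 54/5)
obs 13: x=0 → posterior Beta(21/4, 59/5)

105/341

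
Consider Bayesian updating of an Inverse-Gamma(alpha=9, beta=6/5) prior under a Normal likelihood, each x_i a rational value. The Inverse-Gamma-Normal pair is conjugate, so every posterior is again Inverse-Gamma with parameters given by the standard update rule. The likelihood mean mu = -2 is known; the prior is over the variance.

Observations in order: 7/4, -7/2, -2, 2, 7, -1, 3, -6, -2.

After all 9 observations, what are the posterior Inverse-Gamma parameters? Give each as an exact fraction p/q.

alpha=27/2, beta=12617/160

obs 1: x=7/4 → posterior Inverse-Gamma(19/2, 1317/160)
obs 2: x=-7/2 → posterior Inverse-Gamma(10, 1497/160)
obs 3: x=-2 → posterior Inverse-Gamma(21/2, 1497/160)
obs 4: x=2 → posterior Inverse-Gamma(11, 2777/160)
obs 5: x=7 → posterior Inverse-Gamma(23/2, 9257/160)
obs 6: x=-1 → posterior Inverse-Gamma(12, 9337/160)
obs 7: x=3 → posterior Inverse-Gamma(25/2, 11337/160)
obs 8: x=-6 → posterior Inverse-Gamma(13, 12617/160)
obs 9: x=-2 → posterior Inverse-Gamma(27/2, 12617/160)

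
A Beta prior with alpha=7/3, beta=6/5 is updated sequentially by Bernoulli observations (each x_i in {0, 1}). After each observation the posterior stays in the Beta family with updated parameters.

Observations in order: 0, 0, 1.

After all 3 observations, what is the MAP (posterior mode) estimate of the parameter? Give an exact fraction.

35/68

obs 1: x=0 → posterior Beta(7/3, 11/5)
obs 2: x=0 → posterior Beta(7/3, 16/5)
obs 3: x=1 → posterior Beta(10/3, 16/5)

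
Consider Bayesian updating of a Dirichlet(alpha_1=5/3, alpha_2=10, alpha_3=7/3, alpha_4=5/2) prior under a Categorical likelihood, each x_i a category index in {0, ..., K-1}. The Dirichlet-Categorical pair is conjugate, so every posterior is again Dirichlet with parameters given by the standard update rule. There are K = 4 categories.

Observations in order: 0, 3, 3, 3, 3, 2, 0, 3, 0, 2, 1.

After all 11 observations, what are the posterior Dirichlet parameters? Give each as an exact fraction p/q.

obs 1: x=0 → posterior Dirichlet(8/3, 10, 7/3, 5/2)
obs 2: x=3 → posterior Dirichlet(8/3, 10, 7/3, 7/2)
obs 3: x=3 → posterior Dirichlet(8/3, 10, 7/3, 9/2)
obs 4: x=3 → posterior Dirichlet(8/3, 10, 7/3, 11/2)
obs 5: x=3 → posterior Dirichlet(8/3, 10, 7/3, 13/2)
obs 6: x=2 → posterior Dirichlet(8/3, 10, 10/3, 13/2)
obs 7: x=0 → posterior Dirichlet(11/3, 10, 10/3, 13/2)
obs 8: x=3 → posterior Dirichlet(11/3, 10, 10/3, 15/2)
obs 9: x=0 → posterior Dirichlet(14/3, 10, 10/3, 15/2)
obs 10: x=2 → posterior Dirichlet(14/3, 10, 13/3, 15/2)
obs 11: x=1 → posterior Dirichlet(14/3, 11, 13/3, 15/2)

alpha_1=14/3, alpha_2=11, alpha_3=13/3, alpha_4=15/2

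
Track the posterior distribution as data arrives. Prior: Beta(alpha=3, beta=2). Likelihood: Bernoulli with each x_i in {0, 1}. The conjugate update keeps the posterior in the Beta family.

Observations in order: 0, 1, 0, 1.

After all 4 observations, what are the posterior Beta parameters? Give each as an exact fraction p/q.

obs 1: x=0 → posterior Beta(3, 3)
obs 2: x=1 → posterior Beta(4, 3)
obs 3: x=0 → posterior Beta(4, 4)
obs 4: x=1 → posterior Beta(5, 4)

alpha=5, beta=4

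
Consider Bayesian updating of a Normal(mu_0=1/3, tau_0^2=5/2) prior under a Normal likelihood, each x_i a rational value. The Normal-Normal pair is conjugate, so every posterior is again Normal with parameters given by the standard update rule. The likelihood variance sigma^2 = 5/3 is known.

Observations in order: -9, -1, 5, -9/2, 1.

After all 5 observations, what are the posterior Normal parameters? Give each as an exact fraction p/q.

mu_0=-149/102, tau_0^2=5/17

obs 1: x=-9 → posterior Normal(-79/15, 1)
obs 2: x=-1 → posterior Normal(-11/3, 5/8)
obs 3: x=5 → posterior Normal(-43/33, 5/11)
obs 4: x=-9/2 → posterior Normal(-167/84, 5/14)
obs 5: x=1 → posterior Normal(-149/102, 5/17)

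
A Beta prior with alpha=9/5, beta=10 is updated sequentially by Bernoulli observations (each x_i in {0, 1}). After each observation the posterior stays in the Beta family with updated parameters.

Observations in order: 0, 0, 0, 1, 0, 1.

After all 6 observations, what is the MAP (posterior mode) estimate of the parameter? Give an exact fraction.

14/79

obs 1: x=0 → posterior Beta(9/5, 11)
obs 2: x=0 → posterior Beta(9/5, 12)
obs 3: x=0 → posterior Beta(9/5, 13)
obs 4: x=1 → posterior Beta(14/5, 13)
obs 5: x=0 → posterior Beta(14/5, 14)
obs 6: x=1 → posterior Beta(19/5, 14)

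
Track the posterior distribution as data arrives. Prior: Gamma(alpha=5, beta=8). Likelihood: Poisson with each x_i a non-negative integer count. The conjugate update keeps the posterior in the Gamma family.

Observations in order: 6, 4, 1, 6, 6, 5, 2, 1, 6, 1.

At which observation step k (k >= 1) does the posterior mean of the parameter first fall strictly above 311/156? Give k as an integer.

k = 5

obs 1: x=6 → posterior Gamma(11, 9)
obs 2: x=4 → posterior Gamma(15, 10)
obs 3: x=1 → posterior Gamma(16, 11)
obs 4: x=6 → posterior Gamma(22, 12)
obs 5: x=6 → posterior Gamma(28, 13)
obs 6: x=5 → posterior Gamma(33, 14)
obs 7: x=2 → posterior Gamma(35, 15)
obs 8: x=1 → posterior Gamma(36, 16)
obs 9: x=6 → posterior Gamma(42, 17)
obs 10: x=1 → posterior Gamma(43, 18)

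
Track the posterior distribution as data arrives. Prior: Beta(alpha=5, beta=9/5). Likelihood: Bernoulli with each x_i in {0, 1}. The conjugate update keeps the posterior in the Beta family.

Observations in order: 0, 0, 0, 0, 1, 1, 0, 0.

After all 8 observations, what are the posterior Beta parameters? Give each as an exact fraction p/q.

alpha=7, beta=39/5

obs 1: x=0 → posterior Beta(5, 14/5)
obs 2: x=0 → posterior Beta(5, 19/5)
obs 3: x=0 → posterior Beta(5, 24/5)
obs 4: x=0 → posterior Beta(5, 29/5)
obs 5: x=1 → posterior Beta(6, 29/5)
obs 6: x=1 → posterior Beta(7, 29/5)
obs 7: x=0 → posterior Beta(7, 34/5)
obs 8: x=0 → posterior Beta(7, 39/5)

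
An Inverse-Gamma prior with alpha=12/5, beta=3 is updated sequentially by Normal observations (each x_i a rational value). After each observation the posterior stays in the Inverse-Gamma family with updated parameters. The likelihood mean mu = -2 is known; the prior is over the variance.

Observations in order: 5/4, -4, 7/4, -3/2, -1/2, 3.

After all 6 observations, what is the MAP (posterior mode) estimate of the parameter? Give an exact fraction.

2485/512

obs 1: x=5/4 → posterior Inverse-Gamma(29/10, 265/32)
obs 2: x=-4 → posterior Inverse-Gamma(17/5, 329/32)
obs 3: x=7/4 → posterior Inverse-Gamma(39/10, 277/16)
obs 4: x=-3/2 → posterior Inverse-Gamma(22/5, 279/16)
obs 5: x=-1/2 → posterior Inverse-Gamma(49/10, 297/16)
obs 6: x=3 → posterior Inverse-Gamma(27/5, 497/16)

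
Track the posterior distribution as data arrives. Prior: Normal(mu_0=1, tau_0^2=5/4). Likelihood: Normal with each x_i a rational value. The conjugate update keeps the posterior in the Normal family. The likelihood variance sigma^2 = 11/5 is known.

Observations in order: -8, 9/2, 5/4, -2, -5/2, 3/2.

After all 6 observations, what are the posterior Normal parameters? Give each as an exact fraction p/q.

mu_0=-349/776, tau_0^2=55/194

obs 1: x=-8 → posterior Normal(-52/23, 55/69)
obs 2: x=9/2 → posterior Normal(-87/188, 55/94)
obs 3: x=5/4 → posterior Normal(-7/68, 55/119)
obs 4: x=-2 → posterior Normal(-83/192, 55/144)
obs 5: x=-5/2 → posterior Normal(-499/676, 55/169)
obs 6: x=3/2 → posterior Normal(-349/776, 55/194)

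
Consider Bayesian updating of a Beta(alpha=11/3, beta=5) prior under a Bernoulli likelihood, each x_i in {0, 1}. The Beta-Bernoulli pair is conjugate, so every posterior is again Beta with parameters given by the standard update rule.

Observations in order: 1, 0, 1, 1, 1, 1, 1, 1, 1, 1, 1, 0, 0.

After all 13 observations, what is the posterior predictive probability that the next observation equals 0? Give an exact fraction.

24/65

obs 1: x=1 → posterior Beta(14/3, 5)
obs 2: x=0 → posterior Beta(14/3, 6)
obs 3: x=1 → posterior Beta(17/3, 6)
obs 4: x=1 → posterior Beta(20/3, 6)
obs 5: x=1 → posterior Beta(23/3, 6)
obs 6: x=1 → posterior Beta(26/3, 6)
obs 7: x=1 → posterior Beta(29/3, 6)
obs 8: x=1 → posterior Beta(32/3, 6)
obs 9: x=1 → posterior Beta(35/3, 6)
obs 10: x=1 → posterior Beta(38/3, 6)
obs 11: x=1 → posterior Beta(41/3, 6)
obs 12: x=0 → posterior Beta(41/3, 7)
obs 13: x=0 → posterior Beta(41/3, 8)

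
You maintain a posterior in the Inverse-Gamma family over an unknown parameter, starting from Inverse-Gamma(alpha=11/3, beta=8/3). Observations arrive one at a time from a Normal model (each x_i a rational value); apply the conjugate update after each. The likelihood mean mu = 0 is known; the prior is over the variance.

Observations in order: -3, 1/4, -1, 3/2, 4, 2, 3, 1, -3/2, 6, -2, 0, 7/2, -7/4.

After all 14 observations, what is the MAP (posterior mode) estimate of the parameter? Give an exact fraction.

obs 1: x=-3 → posterior Inverse-Gamma(25/6, 43/6)
obs 2: x=1/4 → posterior Inverse-Gamma(14/3, 691/96)
obs 3: x=-1 → posterior Inverse-Gamma(31/6, 739/96)
obs 4: x=3/2 → posterior Inverse-Gamma(17/3, 847/96)
obs 5: x=4 → posterior Inverse-Gamma(37/6, 1615/96)
obs 6: x=2 → posterior Inverse-Gamma(20/3, 1807/96)
obs 7: x=3 → posterior Inverse-Gamma(43/6, 2239/96)
obs 8: x=1 → posterior Inverse-Gamma(23/3, 2287/96)
obs 9: x=-3/2 → posterior Inverse-Gamma(49/6, 2395/96)
obs 10: x=6 → posterior Inverse-Gamma(26/3, 4123/96)
obs 11: x=-2 → posterior Inverse-Gamma(55/6, 4315/96)
obs 12: x=0 → posterior Inverse-Gamma(29/3, 4315/96)
obs 13: x=7/2 → posterior Inverse-Gamma(61/6, 4903/96)
obs 14: x=-7/4 → posterior Inverse-Gamma(32/3, 2525/48)

505/112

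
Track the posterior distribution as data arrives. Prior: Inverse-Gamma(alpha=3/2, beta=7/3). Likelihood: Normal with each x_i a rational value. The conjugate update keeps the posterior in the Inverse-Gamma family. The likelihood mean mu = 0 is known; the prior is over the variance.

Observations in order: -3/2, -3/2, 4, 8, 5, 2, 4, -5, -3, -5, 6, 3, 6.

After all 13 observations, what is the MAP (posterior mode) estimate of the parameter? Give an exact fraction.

1645/108

obs 1: x=-3/2 → posterior Inverse-Gamma(2, 83/24)
obs 2: x=-3/2 → posterior Inverse-Gamma(5/2, 55/12)
obs 3: x=4 → posterior Inverse-Gamma(3, 151/12)
obs 4: x=8 → posterior Inverse-Gamma(7/2, 535/12)
obs 5: x=5 → posterior Inverse-Gamma(4, 685/12)
obs 6: x=2 → posterior Inverse-Gamma(9/2, 709/12)
obs 7: x=4 → posterior Inverse-Gamma(5, 805/12)
obs 8: x=-5 → posterior Inverse-Gamma(11/2, 955/12)
obs 9: x=-3 → posterior Inverse-Gamma(6, 1009/12)
obs 10: x=-5 → posterior Inverse-Gamma(13/2, 1159/12)
obs 11: x=6 → posterior Inverse-Gamma(7, 1375/12)
obs 12: x=3 → posterior Inverse-Gamma(15/2, 1429/12)
obs 13: x=6 → posterior Inverse-Gamma(8, 1645/12)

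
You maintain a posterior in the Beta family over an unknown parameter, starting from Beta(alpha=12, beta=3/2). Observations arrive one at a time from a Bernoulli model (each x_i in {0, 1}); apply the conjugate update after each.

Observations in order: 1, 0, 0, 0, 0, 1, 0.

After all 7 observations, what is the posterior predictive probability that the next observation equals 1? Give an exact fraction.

28/41

obs 1: x=1 → posterior Beta(13, 3/2)
obs 2: x=0 → posterior Beta(13, 5/2)
obs 3: x=0 → posterior Beta(13, 7/2)
obs 4: x=0 → posterior Beta(13, 9/2)
obs 5: x=0 → posterior Beta(13, 11/2)
obs 6: x=1 → posterior Beta(14, 11/2)
obs 7: x=0 → posterior Beta(14, 13/2)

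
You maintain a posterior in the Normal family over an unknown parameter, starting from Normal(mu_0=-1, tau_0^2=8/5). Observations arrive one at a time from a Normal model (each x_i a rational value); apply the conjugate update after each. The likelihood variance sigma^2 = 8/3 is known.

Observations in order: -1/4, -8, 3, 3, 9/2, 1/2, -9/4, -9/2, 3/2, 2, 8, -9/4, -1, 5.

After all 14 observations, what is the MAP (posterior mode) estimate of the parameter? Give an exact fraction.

91/188

obs 1: x=-1/4 → posterior Normal(-23/32, 1)
obs 2: x=-8 → posterior Normal(-119/44, 8/11)
obs 3: x=3 → posterior Normal(-83/56, 4/7)
obs 4: x=3 → posterior Normal(-47/68, 8/17)
obs 5: x=9/2 → posterior Normal(7/80, 2/5)
obs 6: x=1/2 → posterior Normal(13/92, 8/23)
obs 7: x=-9/4 → posterior Normal(-7/52, 4/13)
obs 8: x=-9/2 → posterior Normal(-17/29, 8/29)
obs 9: x=3/2 → posterior Normal(-25/64, 1/4)
obs 10: x=2 → posterior Normal(-13/70, 8/35)
obs 11: x=8 → posterior Normal(35/76, 4/19)
obs 12: x=-9/4 → posterior Normal(43/164, 8/41)
obs 13: x=-1 → posterior Normal(31/176, 2/11)
obs 14: x=5 → posterior Normal(91/188, 8/47)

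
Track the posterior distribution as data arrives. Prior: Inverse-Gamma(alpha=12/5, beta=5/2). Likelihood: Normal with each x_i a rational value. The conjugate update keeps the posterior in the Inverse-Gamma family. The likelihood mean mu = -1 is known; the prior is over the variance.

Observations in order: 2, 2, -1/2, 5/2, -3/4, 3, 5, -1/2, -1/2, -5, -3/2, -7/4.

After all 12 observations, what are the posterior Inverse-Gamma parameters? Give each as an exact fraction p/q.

obs 1: x=2 → posterior Inverse-Gamma(29/10, 7)
obs 2: x=2 → posterior Inverse-Gamma(17/5, 23/2)
obs 3: x=-1/2 → posterior Inverse-Gamma(39/10, 93/8)
obs 4: x=5/2 → posterior Inverse-Gamma(22/5, 71/4)
obs 5: x=-3/4 → posterior Inverse-Gamma(49/10, 569/32)
obs 6: x=3 → posterior Inverse-Gamma(27/5, 825/32)
obs 7: x=5 → posterior Inverse-Gamma(59/10, 1401/32)
obs 8: x=-1/2 → posterior Inverse-Gamma(32/5, 1405/32)
obs 9: x=-1/2 → posterior Inverse-Gamma(69/10, 1409/32)
obs 10: x=-5 → posterior Inverse-Gamma(37/5, 1665/32)
obs 11: x=-3/2 → posterior Inverse-Gamma(79/10, 1669/32)
obs 12: x=-7/4 → posterior Inverse-Gamma(42/5, 839/16)

alpha=42/5, beta=839/16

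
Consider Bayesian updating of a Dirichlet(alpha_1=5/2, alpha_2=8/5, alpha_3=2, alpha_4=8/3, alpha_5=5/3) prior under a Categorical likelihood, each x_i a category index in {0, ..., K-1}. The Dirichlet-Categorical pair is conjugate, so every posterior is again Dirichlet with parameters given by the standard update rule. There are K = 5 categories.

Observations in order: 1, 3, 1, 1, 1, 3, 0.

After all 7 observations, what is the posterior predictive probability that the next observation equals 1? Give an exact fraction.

168/523

obs 1: x=1 → posterior Dirichlet(5/2, 13/5, 2, 8/3, 5/3)
obs 2: x=3 → posterior Dirichlet(5/2, 13/5, 2, 11/3, 5/3)
obs 3: x=1 → posterior Dirichlet(5/2, 18/5, 2, 11/3, 5/3)
obs 4: x=1 → posterior Dirichlet(5/2, 23/5, 2, 11/3, 5/3)
obs 5: x=1 → posterior Dirichlet(5/2, 28/5, 2, 11/3, 5/3)
obs 6: x=3 → posterior Dirichlet(5/2, 28/5, 2, 14/3, 5/3)
obs 7: x=0 → posterior Dirichlet(7/2, 28/5, 2, 14/3, 5/3)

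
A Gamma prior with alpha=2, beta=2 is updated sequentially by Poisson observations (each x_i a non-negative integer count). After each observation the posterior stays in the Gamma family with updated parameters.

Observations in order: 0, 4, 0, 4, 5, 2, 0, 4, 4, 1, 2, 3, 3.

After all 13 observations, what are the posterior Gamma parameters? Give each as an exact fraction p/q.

alpha=34, beta=15

obs 1: x=0 → posterior Gamma(2, 3)
obs 2: x=4 → posterior Gamma(6, 4)
obs 3: x=0 → posterior Gamma(6, 5)
obs 4: x=4 → posterior Gamma(10, 6)
obs 5: x=5 → posterior Gamma(15, 7)
obs 6: x=2 → posterior Gamma(17, 8)
obs 7: x=0 → posterior Gamma(17, 9)
obs 8: x=4 → posterior Gamma(21, 10)
obs 9: x=4 → posterior Gamma(25, 11)
obs 10: x=1 → posterior Gamma(26, 12)
obs 11: x=2 → posterior Gamma(28, 13)
obs 12: x=3 → posterior Gamma(31, 14)
obs 13: x=3 → posterior Gamma(34, 15)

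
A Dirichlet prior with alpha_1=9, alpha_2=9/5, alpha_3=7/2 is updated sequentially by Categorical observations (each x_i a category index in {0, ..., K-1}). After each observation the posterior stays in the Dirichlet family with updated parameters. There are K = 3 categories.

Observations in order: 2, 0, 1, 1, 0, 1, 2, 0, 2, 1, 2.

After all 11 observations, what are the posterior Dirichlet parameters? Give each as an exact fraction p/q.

alpha_1=12, alpha_2=29/5, alpha_3=15/2

obs 1: x=2 → posterior Dirichlet(9, 9/5, 9/2)
obs 2: x=0 → posterior Dirichlet(10, 9/5, 9/2)
obs 3: x=1 → posterior Dirichlet(10, 14/5, 9/2)
obs 4: x=1 → posterior Dirichlet(10, 19/5, 9/2)
obs 5: x=0 → posterior Dirichlet(11, 19/5, 9/2)
obs 6: x=1 → posterior Dirichlet(11, 24/5, 9/2)
obs 7: x=2 → posterior Dirichlet(11, 24/5, 11/2)
obs 8: x=0 → posterior Dirichlet(12, 24/5, 11/2)
obs 9: x=2 → posterior Dirichlet(12, 24/5, 13/2)
obs 10: x=1 → posterior Dirichlet(12, 29/5, 13/2)
obs 11: x=2 → posterior Dirichlet(12, 29/5, 15/2)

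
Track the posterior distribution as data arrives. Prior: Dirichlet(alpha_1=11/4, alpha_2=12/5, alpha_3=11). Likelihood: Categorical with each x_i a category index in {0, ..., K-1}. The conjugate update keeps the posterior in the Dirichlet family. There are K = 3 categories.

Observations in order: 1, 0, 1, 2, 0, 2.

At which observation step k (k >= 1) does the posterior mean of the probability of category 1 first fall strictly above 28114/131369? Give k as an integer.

k = 3

obs 1: x=1 → posterior Dirichlet(11/4, 17/5, 11)
obs 2: x=0 → posterior Dirichlet(15/4, 17/5, 11)
obs 3: x=1 → posterior Dirichlet(15/4, 22/5, 11)
obs 4: x=2 → posterior Dirichlet(15/4, 22/5, 12)
obs 5: x=0 → posterior Dirichlet(19/4, 22/5, 12)
obs 6: x=2 → posterior Dirichlet(19/4, 22/5, 13)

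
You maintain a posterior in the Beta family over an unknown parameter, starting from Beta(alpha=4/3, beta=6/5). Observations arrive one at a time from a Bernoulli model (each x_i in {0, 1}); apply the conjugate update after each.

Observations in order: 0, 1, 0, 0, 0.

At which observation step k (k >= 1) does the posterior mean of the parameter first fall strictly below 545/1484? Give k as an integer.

obs 1: x=0 → posterior Beta(4/3, 11/5)
obs 2: x=1 → posterior Beta(7/3, 11/5)
obs 3: x=0 → posterior Beta(7/3, 16/5)
obs 4: x=0 → posterior Beta(7/3, 21/5)
obs 5: x=0 → posterior Beta(7/3, 26/5)

k = 4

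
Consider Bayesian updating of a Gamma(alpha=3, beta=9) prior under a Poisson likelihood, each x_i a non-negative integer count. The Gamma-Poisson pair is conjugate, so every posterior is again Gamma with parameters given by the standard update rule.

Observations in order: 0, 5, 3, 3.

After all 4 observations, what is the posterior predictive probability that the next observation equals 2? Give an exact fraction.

59060645785489335/311136191115624448

obs 1: x=0 → posterior Gamma(3, 10)
obs 2: x=5 → posterior Gamma(8, 11)
obs 3: x=3 → posterior Gamma(11, 12)
obs 4: x=3 → posterior Gamma(14, 13)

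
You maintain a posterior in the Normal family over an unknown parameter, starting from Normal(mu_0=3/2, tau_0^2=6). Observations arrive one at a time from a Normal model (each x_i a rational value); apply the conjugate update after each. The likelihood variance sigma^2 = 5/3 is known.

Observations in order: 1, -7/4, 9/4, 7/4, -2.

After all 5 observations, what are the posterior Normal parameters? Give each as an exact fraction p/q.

mu_0=6/19, tau_0^2=6/19

obs 1: x=1 → posterior Normal(51/46, 30/23)
obs 2: x=-7/4 → posterior Normal(-6/41, 30/41)
obs 3: x=9/4 → posterior Normal(69/118, 30/59)
obs 4: x=7/4 → posterior Normal(6/7, 30/77)
obs 5: x=-2 → posterior Normal(6/19, 6/19)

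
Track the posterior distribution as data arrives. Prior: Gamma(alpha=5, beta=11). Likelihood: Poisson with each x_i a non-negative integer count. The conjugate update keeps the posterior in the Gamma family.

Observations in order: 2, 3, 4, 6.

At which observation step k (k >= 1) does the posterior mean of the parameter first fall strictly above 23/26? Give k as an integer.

obs 1: x=2 → posterior Gamma(7, 12)
obs 2: x=3 → posterior Gamma(10, 13)
obs 3: x=4 → posterior Gamma(14, 14)
obs 4: x=6 → posterior Gamma(20, 15)

k = 3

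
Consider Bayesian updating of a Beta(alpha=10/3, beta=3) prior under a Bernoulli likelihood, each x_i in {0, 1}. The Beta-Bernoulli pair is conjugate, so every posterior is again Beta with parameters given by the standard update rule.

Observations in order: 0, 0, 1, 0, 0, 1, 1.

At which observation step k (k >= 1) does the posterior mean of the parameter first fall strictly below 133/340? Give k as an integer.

k = 5

obs 1: x=0 → posterior Beta(10/3, 4)
obs 2: x=0 → posterior Beta(10/3, 5)
obs 3: x=1 → posterior Beta(13/3, 5)
obs 4: x=0 → posterior Beta(13/3, 6)
obs 5: x=0 → posterior Beta(13/3, 7)
obs 6: x=1 → posterior Beta(16/3, 7)
obs 7: x=1 → posterior Beta(19/3, 7)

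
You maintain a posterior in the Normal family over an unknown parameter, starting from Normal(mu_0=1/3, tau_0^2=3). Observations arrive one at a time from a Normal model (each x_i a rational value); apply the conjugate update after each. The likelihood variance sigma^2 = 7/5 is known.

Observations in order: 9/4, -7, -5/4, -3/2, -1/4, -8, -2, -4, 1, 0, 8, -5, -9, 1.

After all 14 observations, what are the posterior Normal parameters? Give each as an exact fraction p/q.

obs 1: x=9/4 → posterior Normal(433/264, 21/22)
obs 2: x=-7 → posterior Normal(-827/444, 21/37)
obs 3: x=-5/4 → posterior Normal(-263/156, 21/52)
obs 4: x=-3/2 → posterior Normal(-661/402, 21/67)
obs 5: x=-1/4 → posterior Normal(-1367/984, 21/82)
obs 6: x=-8 → posterior Normal(-2807/1164, 21/97)
obs 7: x=-2 → posterior Normal(-3167/1344, 3/16)
obs 8: x=-4 → posterior Normal(-3887/1524, 21/127)
obs 9: x=1 → posterior Normal(-3707/1704, 21/142)
obs 10: x=0 → posterior Normal(-3707/1884, 21/157)
obs 11: x=8 → posterior Normal(-2267/2064, 21/172)
obs 12: x=-5 → posterior Normal(-3167/2244, 21/187)
obs 13: x=-9 → posterior Normal(-4787/2424, 21/202)
obs 14: x=1 → posterior Normal(-4607/2604, 3/31)

mu_0=-4607/2604, tau_0^2=3/31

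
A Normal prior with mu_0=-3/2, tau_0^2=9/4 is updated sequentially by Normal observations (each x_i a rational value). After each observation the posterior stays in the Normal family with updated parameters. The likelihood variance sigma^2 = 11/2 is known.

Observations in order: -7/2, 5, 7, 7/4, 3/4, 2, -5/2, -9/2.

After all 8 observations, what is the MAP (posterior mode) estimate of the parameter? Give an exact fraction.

21/94

obs 1: x=-7/2 → posterior Normal(-129/62, 99/62)
obs 2: x=5 → posterior Normal(-39/80, 99/80)
obs 3: x=7 → posterior Normal(87/98, 99/98)
obs 4: x=7/4 → posterior Normal(237/232, 99/116)
obs 5: x=3/4 → posterior Normal(66/67, 99/134)
obs 6: x=2 → posterior Normal(21/19, 99/152)
obs 7: x=-5/2 → posterior Normal(123/170, 99/170)
obs 8: x=-9/2 → posterior Normal(21/94, 99/188)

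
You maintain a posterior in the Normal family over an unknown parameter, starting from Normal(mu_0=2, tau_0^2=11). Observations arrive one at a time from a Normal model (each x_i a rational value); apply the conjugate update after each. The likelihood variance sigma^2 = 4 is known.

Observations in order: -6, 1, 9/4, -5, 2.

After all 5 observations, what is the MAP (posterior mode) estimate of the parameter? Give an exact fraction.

-221/236

obs 1: x=-6 → posterior Normal(-58/15, 44/15)
obs 2: x=1 → posterior Normal(-47/26, 22/13)
obs 3: x=9/4 → posterior Normal(-89/148, 44/37)
obs 4: x=-5 → posterior Normal(-103/64, 11/12)
obs 5: x=2 → posterior Normal(-221/236, 44/59)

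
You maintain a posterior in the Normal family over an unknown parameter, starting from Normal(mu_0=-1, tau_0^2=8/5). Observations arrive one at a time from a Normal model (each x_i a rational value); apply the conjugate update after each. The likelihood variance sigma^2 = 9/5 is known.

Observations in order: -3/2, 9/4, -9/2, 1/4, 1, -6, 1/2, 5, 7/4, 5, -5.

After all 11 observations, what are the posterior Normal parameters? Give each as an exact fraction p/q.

obs 1: x=-3/2 → posterior Normal(-21/17, 72/85)
obs 2: x=9/4 → posterior Normal(-3/25, 72/125)
obs 3: x=-9/2 → posterior Normal(-13/11, 24/55)
obs 4: x=1/4 → posterior Normal(-37/41, 72/205)
obs 5: x=1 → posterior Normal(-29/49, 72/245)
obs 6: x=-6 → posterior Normal(-77/57, 24/95)
obs 7: x=1/2 → posterior Normal(-73/65, 72/325)
obs 8: x=5 → posterior Normal(-33/73, 72/365)
obs 9: x=7/4 → posterior Normal(-19/81, 8/45)
obs 10: x=5 → posterior Normal(21/89, 72/445)
obs 11: x=-5 → posterior Normal(-19/97, 72/485)

mu_0=-19/97, tau_0^2=72/485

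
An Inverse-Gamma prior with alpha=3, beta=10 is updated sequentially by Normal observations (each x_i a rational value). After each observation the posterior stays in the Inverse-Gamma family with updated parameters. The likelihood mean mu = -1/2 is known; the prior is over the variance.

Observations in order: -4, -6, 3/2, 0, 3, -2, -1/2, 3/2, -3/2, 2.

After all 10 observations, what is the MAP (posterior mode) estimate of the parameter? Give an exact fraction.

obs 1: x=-4 → posterior Inverse-Gamma(7/2, 129/8)
obs 2: x=-6 → posterior Inverse-Gamma(4, 125/4)
obs 3: x=3/2 → posterior Inverse-Gamma(9/2, 133/4)
obs 4: x=0 → posterior Inverse-Gamma(5, 267/8)
obs 5: x=3 → posterior Inverse-Gamma(11/2, 79/2)
obs 6: x=-2 → posterior Inverse-Gamma(6, 325/8)
obs 7: x=-1/2 → posterior Inverse-Gamma(13/2, 325/8)
obs 8: x=3/2 → posterior Inverse-Gamma(7, 341/8)
obs 9: x=-3/2 → posterior Inverse-Gamma(15/2, 345/8)
obs 10: x=2 → posterior Inverse-Gamma(8, 185/4)

185/36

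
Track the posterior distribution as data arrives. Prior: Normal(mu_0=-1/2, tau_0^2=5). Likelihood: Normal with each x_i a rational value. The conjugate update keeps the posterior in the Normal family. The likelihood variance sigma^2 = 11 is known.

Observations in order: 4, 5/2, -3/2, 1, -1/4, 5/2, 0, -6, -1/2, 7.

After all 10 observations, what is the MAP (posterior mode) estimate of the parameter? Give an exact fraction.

153/244

obs 1: x=4 → posterior Normal(29/32, 55/16)
obs 2: x=5/2 → posterior Normal(9/7, 55/21)
obs 3: x=-3/2 → posterior Normal(3/4, 55/26)
obs 4: x=1 → posterior Normal(49/62, 55/31)
obs 5: x=-1/4 → posterior Normal(31/48, 55/36)
obs 6: x=5/2 → posterior Normal(143/164, 55/41)
obs 7: x=0 → posterior Normal(143/184, 55/46)
obs 8: x=-6 → posterior Normal(23/204, 55/51)
obs 9: x=-1/2 → posterior Normal(13/224, 55/56)
obs 10: x=7 → posterior Normal(153/244, 55/61)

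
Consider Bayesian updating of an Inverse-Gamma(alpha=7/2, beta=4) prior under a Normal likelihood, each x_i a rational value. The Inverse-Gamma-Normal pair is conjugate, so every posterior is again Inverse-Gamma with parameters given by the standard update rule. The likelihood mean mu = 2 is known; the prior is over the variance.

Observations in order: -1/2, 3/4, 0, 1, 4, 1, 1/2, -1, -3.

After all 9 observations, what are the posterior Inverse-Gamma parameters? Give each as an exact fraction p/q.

alpha=8, beta=993/32

obs 1: x=-1/2 → posterior Inverse-Gamma(4, 57/8)
obs 2: x=3/4 → posterior Inverse-Gamma(9/2, 253/32)
obs 3: x=0 → posterior Inverse-Gamma(5, 317/32)
obs 4: x=1 → posterior Inverse-Gamma(11/2, 333/32)
obs 5: x=4 → posterior Inverse-Gamma(6, 397/32)
obs 6: x=1 → posterior Inverse-Gamma(13/2, 413/32)
obs 7: x=1/2 → posterior Inverse-Gamma(7, 449/32)
obs 8: x=-1 → posterior Inverse-Gamma(15/2, 593/32)
obs 9: x=-3 → posterior Inverse-Gamma(8, 993/32)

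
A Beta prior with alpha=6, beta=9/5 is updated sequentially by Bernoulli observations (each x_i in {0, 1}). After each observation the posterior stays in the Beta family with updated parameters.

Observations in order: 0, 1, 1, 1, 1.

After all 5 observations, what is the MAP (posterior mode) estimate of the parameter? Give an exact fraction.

obs 1: x=0 → posterior Beta(6, 14/5)
obs 2: x=1 → posterior Beta(7, 14/5)
obs 3: x=1 → posterior Beta(8, 14/5)
obs 4: x=1 → posterior Beta(9, 14/5)
obs 5: x=1 → posterior Beta(10, 14/5)

5/6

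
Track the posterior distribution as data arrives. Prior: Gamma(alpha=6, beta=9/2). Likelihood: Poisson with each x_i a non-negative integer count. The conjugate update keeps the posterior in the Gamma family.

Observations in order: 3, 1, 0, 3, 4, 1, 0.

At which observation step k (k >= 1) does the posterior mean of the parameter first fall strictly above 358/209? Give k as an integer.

k = 5

obs 1: x=3 → posterior Gamma(9, 11/2)
obs 2: x=1 → posterior Gamma(10, 13/2)
obs 3: x=0 → posterior Gamma(10, 15/2)
obs 4: x=3 → posterior Gamma(13, 17/2)
obs 5: x=4 → posterior Gamma(17, 19/2)
obs 6: x=1 → posterior Gamma(18, 21/2)
obs 7: x=0 → posterior Gamma(18, 23/2)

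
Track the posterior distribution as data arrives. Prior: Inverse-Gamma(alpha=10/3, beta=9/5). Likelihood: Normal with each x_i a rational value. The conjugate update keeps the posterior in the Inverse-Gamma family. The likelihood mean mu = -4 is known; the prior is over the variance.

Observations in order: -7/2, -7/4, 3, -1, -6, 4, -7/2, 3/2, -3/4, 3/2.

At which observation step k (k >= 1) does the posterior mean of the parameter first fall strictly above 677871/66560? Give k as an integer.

k = 6

obs 1: x=-7/2 → posterior Inverse-Gamma(23/6, 77/40)
obs 2: x=-7/4 → posterior Inverse-Gamma(13/3, 713/160)
obs 3: x=3 → posterior Inverse-Gamma(29/6, 4633/160)
obs 4: x=-1 → posterior Inverse-Gamma(16/3, 5353/160)
obs 5: x=-6 → posterior Inverse-Gamma(35/6, 5673/160)
obs 6: x=4 → posterior Inverse-Gamma(19/3, 10793/160)
obs 7: x=-7/2 → posterior Inverse-Gamma(41/6, 10813/160)
obs 8: x=3/2 → posterior Inverse-Gamma(22/3, 13233/160)
obs 9: x=-3/4 → posterior Inverse-Gamma(47/6, 7039/80)
obs 10: x=3/2 → posterior Inverse-Gamma(25/3, 8249/80)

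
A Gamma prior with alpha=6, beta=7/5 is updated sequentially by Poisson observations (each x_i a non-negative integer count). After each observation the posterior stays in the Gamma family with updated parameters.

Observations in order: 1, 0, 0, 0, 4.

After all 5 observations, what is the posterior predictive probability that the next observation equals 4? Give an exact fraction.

22540516134989332480000/333446267951815307088493

obs 1: x=1 → posterior Gamma(7, 12/5)
obs 2: x=0 → posterior Gamma(7, 17/5)
obs 3: x=0 → posterior Gamma(7, 22/5)
obs 4: x=0 → posterior Gamma(7, 27/5)
obs 5: x=4 → posterior Gamma(11, 32/5)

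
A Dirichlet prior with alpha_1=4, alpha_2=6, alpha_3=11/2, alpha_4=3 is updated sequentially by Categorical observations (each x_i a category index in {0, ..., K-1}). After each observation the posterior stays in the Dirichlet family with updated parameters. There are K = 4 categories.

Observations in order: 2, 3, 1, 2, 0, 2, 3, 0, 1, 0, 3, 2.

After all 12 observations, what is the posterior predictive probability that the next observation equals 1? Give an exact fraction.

obs 1: x=2 → posterior Dirichlet(4, 6, 13/2, 3)
obs 2: x=3 → posterior Dirichlet(4, 6, 13/2, 4)
obs 3: x=1 → posterior Dirichlet(4, 7, 13/2, 4)
obs 4: x=2 → posterior Dirichlet(4, 7, 15/2, 4)
obs 5: x=0 → posterior Dirichlet(5, 7, 15/2, 4)
obs 6: x=2 → posterior Dirichlet(5, 7, 17/2, 4)
obs 7: x=3 → posterior Dirichlet(5, 7, 17/2, 5)
obs 8: x=0 → posterior Dirichlet(6, 7, 17/2, 5)
obs 9: x=1 → posterior Dirichlet(6, 8, 17/2, 5)
obs 10: x=0 → posterior Dirichlet(7, 8, 17/2, 5)
obs 11: x=3 → posterior Dirichlet(7, 8, 17/2, 6)
obs 12: x=2 → posterior Dirichlet(7, 8, 19/2, 6)

16/61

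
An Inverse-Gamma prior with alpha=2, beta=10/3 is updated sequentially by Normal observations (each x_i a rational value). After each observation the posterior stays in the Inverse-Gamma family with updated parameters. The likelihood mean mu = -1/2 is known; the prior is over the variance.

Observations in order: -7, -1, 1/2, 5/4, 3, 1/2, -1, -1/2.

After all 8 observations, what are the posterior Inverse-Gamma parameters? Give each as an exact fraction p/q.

alpha=6, beta=3203/96

obs 1: x=-7 → posterior Inverse-Gamma(5/2, 587/24)
obs 2: x=-1 → posterior Inverse-Gamma(3, 295/12)
obs 3: x=1/2 → posterior Inverse-Gamma(7/2, 301/12)
obs 4: x=5/4 → posterior Inverse-Gamma(4, 2555/96)
obs 5: x=3 → posterior Inverse-Gamma(9/2, 3143/96)
obs 6: x=1/2 → posterior Inverse-Gamma(5, 3191/96)
obs 7: x=-1 → posterior Inverse-Gamma(11/2, 3203/96)
obs 8: x=-1/2 → posterior Inverse-Gamma(6, 3203/96)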